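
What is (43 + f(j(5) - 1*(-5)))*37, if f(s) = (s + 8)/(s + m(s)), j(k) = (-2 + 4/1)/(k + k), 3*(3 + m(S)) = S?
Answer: 101195/59 ≈ 1715.2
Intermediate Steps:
m(S) = -3 + S/3
j(k) = 1/k (j(k) = (-2 + 4*1)/((2*k)) = (-2 + 4)*(1/(2*k)) = 2*(1/(2*k)) = 1/k)
f(s) = (8 + s)/(-3 + 4*s/3) (f(s) = (s + 8)/(s + (-3 + s/3)) = (8 + s)/(-3 + 4*s/3))
(43 + f(j(5) - 1*(-5)))*37 = (43 + 3*(8 + (1/5 - 1*(-5)))/(-9 + 4*(1/5 - 1*(-5))))*37 = (43 + 3*(8 + (⅕ + 5))/(-9 + 4*(⅕ + 5)))*37 = (43 + 3*(8 + 26/5)/(-9 + 4*(26/5)))*37 = (43 + 3*(66/5)/(-9 + 104/5))*37 = (43 + 3*(66/5)/(59/5))*37 = (43 + 3*(5/59)*(66/5))*37 = (43 + 198/59)*37 = (2735/59)*37 = 101195/59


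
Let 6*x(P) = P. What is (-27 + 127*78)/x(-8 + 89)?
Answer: 6586/9 ≈ 731.78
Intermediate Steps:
x(P) = P/6
(-27 + 127*78)/x(-8 + 89) = (-27 + 127*78)/(((-8 + 89)/6)) = (-27 + 9906)/(((1/6)*81)) = 9879/(27/2) = 9879*(2/27) = 6586/9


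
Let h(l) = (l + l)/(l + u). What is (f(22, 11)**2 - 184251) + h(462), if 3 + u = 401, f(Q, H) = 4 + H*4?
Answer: -39118374/215 ≈ -1.8195e+5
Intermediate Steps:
f(Q, H) = 4 + 4*H
u = 398 (u = -3 + 401 = 398)
h(l) = 2*l/(398 + l) (h(l) = (l + l)/(l + 398) = (2*l)/(398 + l) = 2*l/(398 + l))
(f(22, 11)**2 - 184251) + h(462) = ((4 + 4*11)**2 - 184251) + 2*462/(398 + 462) = ((4 + 44)**2 - 184251) + 2*462/860 = (48**2 - 184251) + 2*462*(1/860) = (2304 - 184251) + 231/215 = -181947 + 231/215 = -39118374/215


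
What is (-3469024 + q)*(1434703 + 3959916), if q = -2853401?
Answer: -34107074031075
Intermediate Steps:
(-3469024 + q)*(1434703 + 3959916) = (-3469024 - 2853401)*(1434703 + 3959916) = -6322425*5394619 = -34107074031075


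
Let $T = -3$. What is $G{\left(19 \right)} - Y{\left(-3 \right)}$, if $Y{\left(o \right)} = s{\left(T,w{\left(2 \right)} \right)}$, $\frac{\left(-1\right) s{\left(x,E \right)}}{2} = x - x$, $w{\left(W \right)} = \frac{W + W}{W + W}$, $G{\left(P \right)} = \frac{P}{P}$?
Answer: $1$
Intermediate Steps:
$G{\left(P \right)} = 1$
$w{\left(W \right)} = 1$ ($w{\left(W \right)} = \frac{2 W}{2 W} = 2 W \frac{1}{2 W} = 1$)
$s{\left(x,E \right)} = 0$ ($s{\left(x,E \right)} = - 2 \left(x - x\right) = \left(-2\right) 0 = 0$)
$Y{\left(o \right)} = 0$
$G{\left(19 \right)} - Y{\left(-3 \right)} = 1 - 0 = 1 + 0 = 1$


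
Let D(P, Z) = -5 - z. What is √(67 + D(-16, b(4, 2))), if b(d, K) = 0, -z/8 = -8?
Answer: I*√2 ≈ 1.4142*I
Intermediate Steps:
z = 64 (z = -8*(-8) = 64)
D(P, Z) = -69 (D(P, Z) = -5 - 1*64 = -5 - 64 = -69)
√(67 + D(-16, b(4, 2))) = √(67 - 69) = √(-2) = I*√2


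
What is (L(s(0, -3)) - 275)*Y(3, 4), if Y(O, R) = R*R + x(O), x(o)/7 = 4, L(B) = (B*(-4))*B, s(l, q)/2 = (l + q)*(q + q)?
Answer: -240196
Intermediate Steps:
s(l, q) = 4*q*(l + q) (s(l, q) = 2*((l + q)*(q + q)) = 2*((l + q)*(2*q)) = 2*(2*q*(l + q)) = 4*q*(l + q))
L(B) = -4*B² (L(B) = (-4*B)*B = -4*B²)
x(o) = 28 (x(o) = 7*4 = 28)
Y(O, R) = 28 + R² (Y(O, R) = R*R + 28 = R² + 28 = 28 + R²)
(L(s(0, -3)) - 275)*Y(3, 4) = (-4*144*(0 - 3)² - 275)*(28 + 4²) = (-4*(4*(-3)*(-3))² - 275)*(28 + 16) = (-4*36² - 275)*44 = (-4*1296 - 275)*44 = (-5184 - 275)*44 = -5459*44 = -240196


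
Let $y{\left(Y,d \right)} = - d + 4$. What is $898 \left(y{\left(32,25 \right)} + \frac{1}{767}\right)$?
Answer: $- \frac{14463188}{767} \approx -18857.0$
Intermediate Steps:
$y{\left(Y,d \right)} = 4 - d$
$898 \left(y{\left(32,25 \right)} + \frac{1}{767}\right) = 898 \left(\left(4 - 25\right) + \frac{1}{767}\right) = 898 \left(-21 + \frac{1}{767}\right) = 898 \left(- \frac{16106}{767}\right) = - \frac{14463188}{767}$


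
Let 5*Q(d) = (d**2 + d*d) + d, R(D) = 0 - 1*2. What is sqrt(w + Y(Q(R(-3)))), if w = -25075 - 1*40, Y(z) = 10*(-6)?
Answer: 5*I*sqrt(1007) ≈ 158.67*I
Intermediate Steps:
R(D) = -2 (R(D) = 0 - 2 = -2)
Q(d) = d/5 + 2*d**2/5 (Q(d) = ((d**2 + d*d) + d)/5 = ((d**2 + d**2) + d)/5 = (2*d**2 + d)/5 = (d + 2*d**2)/5 = d/5 + 2*d**2/5)
Y(z) = -60
w = -25115 (w = -25075 - 40 = -25115)
sqrt(w + Y(Q(R(-3)))) = sqrt(-25115 - 60) = sqrt(-25175) = 5*I*sqrt(1007)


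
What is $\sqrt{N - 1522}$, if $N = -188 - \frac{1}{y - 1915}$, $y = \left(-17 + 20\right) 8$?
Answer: $\frac{i \sqrt{6114754619}}{1891} \approx 41.352 i$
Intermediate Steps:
$y = 24$ ($y = 3 \cdot 8 = 24$)
$N = - \frac{355507}{1891}$ ($N = -188 - \frac{1}{24 - 1915} = -188 - \frac{1}{-1891} = -188 - - \frac{1}{1891} = -188 + \frac{1}{1891} = - \frac{355507}{1891} \approx -188.0$)
$\sqrt{N - 1522} = \sqrt{- \frac{355507}{1891} - 1522} = \sqrt{- \frac{3233609}{1891}} = \frac{i \sqrt{6114754619}}{1891}$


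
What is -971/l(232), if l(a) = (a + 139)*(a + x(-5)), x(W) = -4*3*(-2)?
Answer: -971/94976 ≈ -0.010224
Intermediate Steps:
x(W) = 24 (x(W) = -12*(-2) = 24)
l(a) = (24 + a)*(139 + a) (l(a) = (a + 139)*(a + 24) = (139 + a)*(24 + a) = (24 + a)*(139 + a))
-971/l(232) = -971/(3336 + 232² + 163*232) = -971/(3336 + 53824 + 37816) = -971/94976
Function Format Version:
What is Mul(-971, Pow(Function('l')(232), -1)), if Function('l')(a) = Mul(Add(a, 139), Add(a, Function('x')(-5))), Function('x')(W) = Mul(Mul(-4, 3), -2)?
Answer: Rational(-971, 94976) ≈ -0.010224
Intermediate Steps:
Function('x')(W) = 24 (Function('x')(W) = Mul(-12, -2) = 24)
Function('l')(a) = Mul(Add(24, a), Add(139, a)) (Function('l')(a) = Mul(Add(a, 139), Add(a, 24)) = Mul(Add(139, a), Add(24, a)) = Mul(Add(24, a), Add(139, a)))
Mul(-971, Pow(Function('l')(232), -1)) = Mul(-971, Pow(Add(3336, Pow(232, 2), Mul(163, 232)), -1)) = Mul(-971, Pow(Add(3336, 53824, 37816), -1)) = Mul(-971, Pow(94976, -1)) = Mul(-971, Rational(1, 94976)) = Rational(-971, 94976)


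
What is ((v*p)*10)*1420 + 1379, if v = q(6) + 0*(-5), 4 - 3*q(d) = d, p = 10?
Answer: -279863/3 ≈ -93288.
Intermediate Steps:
q(d) = 4/3 - d/3
v = -2/3 (v = (4/3 - 1/3*6) + 0*(-5) = (4/3 - 2) + 0 = -2/3 + 0 = -2/3 ≈ -0.66667)
((v*p)*10)*1420 + 1379 = (-2/3*10*10)*1420 + 1379 = -20/3*10*1420 + 1379 = -200/3*1420 + 1379 = -284000/3 + 1379 = -279863/3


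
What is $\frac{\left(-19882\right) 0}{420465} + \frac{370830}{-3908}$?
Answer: $- \frac{185415}{1954} \approx -94.89$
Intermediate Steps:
$\frac{\left(-19882\right) 0}{420465} + \frac{370830}{-3908} = 0 \cdot \frac{1}{420465} + 370830 \left(- \frac{1}{3908}\right) = 0 - \frac{185415}{1954} = - \frac{185415}{1954}$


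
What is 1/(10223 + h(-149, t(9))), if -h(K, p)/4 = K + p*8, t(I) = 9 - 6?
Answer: 1/10723 ≈ 9.3258e-5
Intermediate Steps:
t(I) = 3
h(K, p) = -32*p - 4*K (h(K, p) = -4*(K + p*8) = -4*(K + 8*p) = -32*p - 4*K)
1/(10223 + h(-149, t(9))) = 1/(10223 + (-32*3 - 4*(-149))) = 1/(10223 + (-96 + 596)) = 1/(10223 + 500) = 1/10723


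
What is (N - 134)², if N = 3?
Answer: 17161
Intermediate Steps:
(N - 134)² = (3 - 134)² = (-131)² = 17161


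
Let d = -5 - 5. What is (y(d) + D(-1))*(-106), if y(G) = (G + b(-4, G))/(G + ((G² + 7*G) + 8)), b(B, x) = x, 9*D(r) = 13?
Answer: -4876/63 ≈ -77.397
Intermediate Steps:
D(r) = 13/9 (D(r) = (⅑)*13 = 13/9)
d = -10
y(G) = 2*G/(8 + G² + 8*G) (y(G) = (G + G)/(G + ((G² + 7*G) + 8)) = (2*G)/(G + (8 + G² + 7*G)) = (2*G)/(8 + G² + 8*G) = 2*G/(8 + G² + 8*G))
(y(d) + D(-1))*(-106) = (2*(-10)/(8 + (-10)² + 8*(-10)) + 13/9)*(-106) = (2*(-10)/(8 + 100 - 80) + 13/9)*(-106) = (2*(-10)/28 + 13/9)*(-106) = (2*(-10)*(1/28) + 13/9)*(-106) = (-5/7 + 13/9)*(-106) = (46/63)*(-106) = -4876/63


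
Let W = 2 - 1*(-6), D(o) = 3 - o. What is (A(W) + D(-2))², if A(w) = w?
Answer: 169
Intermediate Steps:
W = 8 (W = 2 + 6 = 8)
(A(W) + D(-2))² = (8 + (3 - 1*(-2)))² = (8 + (3 + 2))² = (8 + 5)² = 13² = 169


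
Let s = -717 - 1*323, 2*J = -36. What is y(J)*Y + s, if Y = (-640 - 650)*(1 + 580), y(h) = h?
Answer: 13489780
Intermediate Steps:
J = -18 (J = (½)*(-36) = -18)
s = -1040 (s = -717 - 323 = -1040)
Y = -749490 (Y = -1290*581 = -749490)
y(J)*Y + s = -18*(-749490) - 1040 = 13490820 - 1040 = 13489780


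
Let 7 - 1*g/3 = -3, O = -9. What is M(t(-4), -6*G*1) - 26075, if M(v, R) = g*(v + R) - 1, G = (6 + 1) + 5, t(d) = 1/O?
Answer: -84718/3 ≈ -28239.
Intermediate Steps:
g = 30 (g = 21 - 3*(-3) = 21 + 9 = 30)
t(d) = -⅑ (t(d) = 1/(-9) = -⅑)
G = 12 (G = 7 + 5 = 12)
M(v, R) = -1 + 30*R + 30*v (M(v, R) = 30*(v + R) - 1 = 30*(R + v) - 1 = (30*R + 30*v) - 1 = -1 + 30*R + 30*v)
M(t(-4), -6*G*1) - 26075 = (-1 + 30*(-6*12*1) + 30*(-⅑)) - 26075 = (-1 + 30*(-72*1) - 10/3) - 26075 = (-1 + 30*(-72) - 10/3) - 26075 = (-1 - 2160 - 10/3) - 26075 = -6493/3 - 26075 = -84718/3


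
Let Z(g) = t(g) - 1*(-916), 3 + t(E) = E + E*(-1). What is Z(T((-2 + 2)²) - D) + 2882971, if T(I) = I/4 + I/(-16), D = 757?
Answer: 2883884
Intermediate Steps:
T(I) = 3*I/16 (T(I) = I*(¼) + I*(-1/16) = I/4 - I/16 = 3*I/16)
t(E) = -3 (t(E) = -3 + (E + E*(-1)) = -3 + (E - E) = -3 + 0 = -3)
Z(g) = 913 (Z(g) = -3 - 1*(-916) = -3 + 916 = 913)
Z(T((-2 + 2)²) - D) + 2882971 = 913 + 2882971 = 2883884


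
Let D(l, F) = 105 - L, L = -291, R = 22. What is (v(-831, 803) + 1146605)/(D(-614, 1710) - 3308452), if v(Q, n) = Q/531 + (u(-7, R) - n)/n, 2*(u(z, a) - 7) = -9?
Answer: -325935502271/940354614672 ≈ -0.34661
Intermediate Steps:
u(z, a) = 5/2 (u(z, a) = 7 + (1/2)*(-9) = 7 - 9/2 = 5/2)
v(Q, n) = Q/531 + (5/2 - n)/n
D(l, F) = 396 (D(l, F) = 105 - 1*(-291) = 105 + 291 = 396)
(v(-831, 803) + 1146605)/(D(-614, 1710) - 3308452) = ((-1 + (1/531)*(-831) + (5/2)/803) + 1146605)/(396 - 3308452) = ((-1 - 277/177 + (5/2)*(1/803)) + 1146605)/(-3308056) = ((-1 - 277/177 + 5/1606) + 1146605)*(-1/3308056) = (-728239/284262 + 1146605)*(-1/3308056) = (325935502271/284262)*(-1/3308056) = -325935502271/940354614672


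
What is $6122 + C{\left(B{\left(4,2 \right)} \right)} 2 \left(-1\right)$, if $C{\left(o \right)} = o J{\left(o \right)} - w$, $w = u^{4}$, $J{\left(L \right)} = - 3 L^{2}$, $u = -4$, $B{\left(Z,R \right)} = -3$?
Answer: $6472$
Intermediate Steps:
$w = 256$ ($w = \left(-4\right)^{4} = 256$)
$C{\left(o \right)} = -256 - 3 o^{3}$ ($C{\left(o \right)} = o \left(- 3 o^{2}\right) - 256 = - 3 o^{3} - 256 = -256 - 3 o^{3}$)
$6122 + C{\left(B{\left(4,2 \right)} \right)} 2 \left(-1\right) = 6122 + \left(-256 - 3 \left(-3\right)^{3}\right) 2 \left(-1\right) = 6122 + \left(-256 - -81\right) 2 \left(-1\right) = 6122 + \left(-256 + 81\right) 2 \left(-1\right) = 6122 + \left(-175\right) 2 \left(-1\right) = 6122 - -350 = 6122 + 350 = 6472$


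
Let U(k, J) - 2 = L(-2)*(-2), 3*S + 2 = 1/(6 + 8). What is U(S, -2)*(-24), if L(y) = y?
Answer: -144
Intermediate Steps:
S = -9/14 (S = -⅔ + 1/(3*(6 + 8)) = -⅔ + (⅓)/14 = -⅔ + (⅓)*(1/14) = -⅔ + 1/42 = -9/14 ≈ -0.64286)
U(k, J) = 6 (U(k, J) = 2 - 2*(-2) = 2 + 4 = 6)
U(S, -2)*(-24) = 6*(-24) = -144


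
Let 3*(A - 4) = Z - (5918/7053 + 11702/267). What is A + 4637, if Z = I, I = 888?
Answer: 9269078383/1883151 ≈ 4922.1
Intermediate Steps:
Z = 888
A = 536907196/1883151 (A = 4 + (888 - (5918/7053 + 11702/267))/3 = 4 + (888 - 1*28038104/627717)/3 = 4 + (888 - 28038104/627717)/3 = 4 + (⅓)*(529374592/627717) = 4 + 529374592/1883151 = 536907196/1883151 ≈ 285.11)
A + 4637 = 536907196/1883151 + 4637 = 9269078383/1883151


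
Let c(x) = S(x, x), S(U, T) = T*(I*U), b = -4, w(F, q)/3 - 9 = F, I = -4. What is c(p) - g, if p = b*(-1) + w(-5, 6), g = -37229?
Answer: 36205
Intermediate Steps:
w(F, q) = 27 + 3*F
p = 16 (p = -4*(-1) + (27 + 3*(-5)) = 4 + (27 - 15) = 4 + 12 = 16)
S(U, T) = -4*T*U (S(U, T) = T*(-4*U) = -4*T*U)
c(x) = -4*x**2 (c(x) = -4*x*x = -4*x**2)
c(p) - g = -4*16**2 - 1*(-37229) = -4*256 + 37229 = -1024 + 37229 = 36205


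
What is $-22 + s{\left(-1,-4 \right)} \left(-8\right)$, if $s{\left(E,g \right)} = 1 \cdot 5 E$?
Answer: $18$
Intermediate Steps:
$s{\left(E,g \right)} = 5 E$
$-22 + s{\left(-1,-4 \right)} \left(-8\right) = -22 + 5 \left(-1\right) \left(-8\right) = -22 - -40 = -22 + 40 = 18$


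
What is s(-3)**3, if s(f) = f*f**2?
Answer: -19683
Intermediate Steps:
s(f) = f**3
s(-3)**3 = ((-3)**3)**3 = (-27)**3 = -19683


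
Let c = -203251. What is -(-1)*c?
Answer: -203251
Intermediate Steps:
-(-1)*c = -(-1)*(-203251) = -1*203251 = -203251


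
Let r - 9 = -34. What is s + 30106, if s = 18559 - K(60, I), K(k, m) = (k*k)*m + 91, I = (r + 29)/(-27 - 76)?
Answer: 5017522/103 ≈ 48714.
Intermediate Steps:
r = -25 (r = 9 - 34 = -25)
I = -4/103 (I = (-25 + 29)/(-27 - 76) = 4/(-103) = 4*(-1/103) = -4/103 ≈ -0.038835)
K(k, m) = 91 + m*k² (K(k, m) = k²*m + 91 = m*k² + 91 = 91 + m*k²)
s = 1916604/103 (s = 18559 - (91 - 4/103*60²) = 18559 - (91 - 4/103*3600) = 18559 - (91 - 14400/103) = 18559 - 1*(-5027/103) = 18559 + 5027/103 = 1916604/103 ≈ 18608.)
s + 30106 = 1916604/103 + 30106 = 5017522/103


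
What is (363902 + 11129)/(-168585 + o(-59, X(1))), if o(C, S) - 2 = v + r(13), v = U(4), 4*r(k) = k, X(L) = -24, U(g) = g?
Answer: -1500124/674303 ≈ -2.2247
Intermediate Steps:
r(k) = k/4
v = 4
o(C, S) = 37/4 (o(C, S) = 2 + (4 + (¼)*13) = 2 + (4 + 13/4) = 2 + 29/4 = 37/4)
(363902 + 11129)/(-168585 + o(-59, X(1))) = (363902 + 11129)/(-168585 + 37/4) = 375031/(-674303/4) = 375031*(-4/674303) = -1500124/674303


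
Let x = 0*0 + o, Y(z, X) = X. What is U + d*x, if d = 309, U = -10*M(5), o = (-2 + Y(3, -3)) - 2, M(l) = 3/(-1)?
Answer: -2133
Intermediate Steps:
M(l) = -3 (M(l) = 3*(-1) = -3)
o = -7 (o = (-2 - 3) - 2 = -5 - 2 = -7)
U = 30 (U = -10*(-3) = 30)
x = -7 (x = 0*0 - 7 = 0 - 7 = -7)
U + d*x = 30 + 309*(-7) = 30 - 2163 = -2133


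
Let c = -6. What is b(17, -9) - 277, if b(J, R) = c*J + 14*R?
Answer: -505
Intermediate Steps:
b(J, R) = -6*J + 14*R
b(17, -9) - 277 = (-6*17 + 14*(-9)) - 277 = (-102 - 126) - 277 = -228 - 277 = -505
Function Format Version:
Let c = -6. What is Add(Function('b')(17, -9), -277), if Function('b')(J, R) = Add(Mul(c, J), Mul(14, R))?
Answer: -505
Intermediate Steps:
Function('b')(J, R) = Add(Mul(-6, J), Mul(14, R))
Add(Function('b')(17, -9), -277) = Add(Add(Mul(-6, 17), Mul(14, -9)), -277) = Add(Add(-102, -126), -277) = Add(-228, -277) = -505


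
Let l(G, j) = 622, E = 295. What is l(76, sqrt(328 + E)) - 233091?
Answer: -232469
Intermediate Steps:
l(76, sqrt(328 + E)) - 233091 = 622 - 233091 = -232469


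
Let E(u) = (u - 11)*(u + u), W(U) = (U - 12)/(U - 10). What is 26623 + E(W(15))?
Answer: 665263/25 ≈ 26611.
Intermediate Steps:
W(U) = (-12 + U)/(-10 + U)
E(u) = 2*u*(-11 + u) (E(u) = (-11 + u)*(2*u) = 2*u*(-11 + u))
26623 + E(W(15)) = 26623 + 2*((-12 + 15)/(-10 + 15))*(-11 + (-12 + 15)/(-10 + 15)) = 26623 + 2*(3/5)*(-11 + 3/5) = 26623 + 2*((⅕)*3)*(-11 + (⅕)*3) = 26623 + 2*(⅗)*(-11 + ⅗) = 26623 + 2*(⅗)*(-52/5) = 26623 - 312/25 = 665263/25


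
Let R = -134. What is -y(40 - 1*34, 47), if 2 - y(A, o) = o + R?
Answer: -89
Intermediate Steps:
y(A, o) = 136 - o (y(A, o) = 2 - (o - 134) = 2 - (-134 + o) = 2 + (134 - o) = 136 - o)
-y(40 - 1*34, 47) = -(136 - 1*47) = -(136 - 47) = -1*89 = -89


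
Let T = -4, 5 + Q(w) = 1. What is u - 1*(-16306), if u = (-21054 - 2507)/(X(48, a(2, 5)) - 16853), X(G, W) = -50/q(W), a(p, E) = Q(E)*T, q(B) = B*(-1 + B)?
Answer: 6595967426/404477 ≈ 16307.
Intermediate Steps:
Q(w) = -4 (Q(w) = -5 + 1 = -4)
a(p, E) = 16 (a(p, E) = -4*(-4) = 16)
X(G, W) = -50/(W*(-1 + W)) (X(G, W) = -50*1/(W*(-1 + W)) = -50/(W*(-1 + W)))
u = 565464/404477 (u = (-21054 - 2507)/(-50/(16*(-1 + 16)) - 16853) = -23561/(-50*1/16/15 - 16853) = -23561/(-50*1/16*1/15 - 16853) = -23561/(-5/24 - 16853) = -23561/(-404477/24) = -23561*(-24/404477) = 565464/404477 ≈ 1.3980)
u - 1*(-16306) = 565464/404477 - 1*(-16306) = 565464/404477 + 16306 = 6595967426/404477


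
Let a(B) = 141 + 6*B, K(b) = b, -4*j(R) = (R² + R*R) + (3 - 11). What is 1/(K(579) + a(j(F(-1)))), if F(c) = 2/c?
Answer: 1/720 ≈ 0.0013889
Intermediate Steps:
j(R) = 2 - R²/2 (j(R) = -((R² + R*R) + (3 - 11))/4 = -((R² + R²) - 8)/4 = -(2*R² - 8)/4 = -(-8 + 2*R²)/4 = 2 - R²/2)
1/(K(579) + a(j(F(-1)))) = 1/(579 + (141 + 6*(2 - (2/(-1))²/2))) = 1/(579 + (141 + 6*(2 - (2*(-1))²/2))) = 1/(579 + (141 + 6*(2 - ½*(-2)²))) = 1/(579 + (141 + 6*(2 - ½*4))) = 1/(579 + (141 + 6*(2 - 2))) = 1/(579 + (141 + 6*0)) = 1/(579 + (141 + 0)) = 1/(579 + 141) = 1/720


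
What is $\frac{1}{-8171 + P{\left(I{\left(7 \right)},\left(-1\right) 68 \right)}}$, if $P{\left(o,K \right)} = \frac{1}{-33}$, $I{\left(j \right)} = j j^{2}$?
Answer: $- \frac{33}{269644} \approx -0.00012238$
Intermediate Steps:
$I{\left(j \right)} = j^{3}$
$P{\left(o,K \right)} = - \frac{1}{33}$
$\frac{1}{-8171 + P{\left(I{\left(7 \right)},\left(-1\right) 68 \right)}} = \frac{1}{-8171 - \frac{1}{33}} = \frac{1}{- \frac{269644}{33}} = - \frac{33}{269644}$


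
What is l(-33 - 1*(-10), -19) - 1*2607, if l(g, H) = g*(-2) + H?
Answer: -2580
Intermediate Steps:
l(g, H) = H - 2*g (l(g, H) = -2*g + H = H - 2*g)
l(-33 - 1*(-10), -19) - 1*2607 = (-19 - 2*(-33 - 1*(-10))) - 1*2607 = (-19 - 2*(-33 + 10)) - 2607 = (-19 - 2*(-23)) - 2607 = (-19 + 46) - 2607 = 27 - 2607 = -2580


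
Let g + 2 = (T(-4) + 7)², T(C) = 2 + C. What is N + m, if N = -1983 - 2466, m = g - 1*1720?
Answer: -6146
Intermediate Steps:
g = 23 (g = -2 + ((2 - 4) + 7)² = -2 + (-2 + 7)² = -2 + 5² = -2 + 25 = 23)
m = -1697 (m = 23 - 1*1720 = 23 - 1720 = -1697)
N = -4449
N + m = -4449 - 1697 = -6146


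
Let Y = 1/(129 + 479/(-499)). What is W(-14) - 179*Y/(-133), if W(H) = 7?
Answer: 59572773/8497636 ≈ 7.0105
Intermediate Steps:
Y = 499/63892 (Y = 1/(129 + 479*(-1/499)) = 1/(129 - 479/499) = 1/(63892/499) = 499/63892 ≈ 0.0078101)
W(-14) - 179*Y/(-133) = 7 - 89321/(63892*(-133)) = 7 - 89321*(-1)/(63892*133) = 7 - 179*(-499/8497636) = 7 + 89321/8497636 = 59572773/8497636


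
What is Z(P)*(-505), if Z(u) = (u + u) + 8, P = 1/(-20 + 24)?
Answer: -8585/2 ≈ -4292.5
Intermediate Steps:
P = ¼ (P = 1/4 = ¼ ≈ 0.25000)
Z(u) = 8 + 2*u (Z(u) = 2*u + 8 = 8 + 2*u)
Z(P)*(-505) = (8 + 2*(¼))*(-505) = (8 + ½)*(-505) = (17/2)*(-505) = -8585/2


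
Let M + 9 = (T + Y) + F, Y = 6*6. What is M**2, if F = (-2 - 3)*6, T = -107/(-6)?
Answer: 7921/36 ≈ 220.03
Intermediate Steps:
T = 107/6 (T = -107*(-1/6) = 107/6 ≈ 17.833)
Y = 36
F = -30 (F = -5*6 = -30)
M = 89/6 (M = -9 + ((107/6 + 36) - 30) = -9 + (323/6 - 30) = -9 + 143/6 = 89/6 ≈ 14.833)
M**2 = (89/6)**2 = 7921/36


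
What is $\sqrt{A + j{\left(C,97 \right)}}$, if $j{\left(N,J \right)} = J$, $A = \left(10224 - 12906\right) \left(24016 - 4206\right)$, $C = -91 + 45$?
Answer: $i \sqrt{53130323} \approx 7289.1 i$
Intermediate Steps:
$C = -46$
$A = -53130420$ ($A = \left(-2682\right) 19810 = -53130420$)
$\sqrt{A + j{\left(C,97 \right)}} = \sqrt{-53130420 + 97} = \sqrt{-53130323} = i \sqrt{53130323}$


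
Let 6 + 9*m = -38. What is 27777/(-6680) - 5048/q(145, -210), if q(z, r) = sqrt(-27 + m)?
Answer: -27777/6680 + 15144*I*sqrt(287)/287 ≈ -4.1582 + 893.92*I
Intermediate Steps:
m = -44/9 (m = -2/3 + (1/9)*(-38) = -2/3 - 38/9 = -44/9 ≈ -4.8889)
q(z, r) = I*sqrt(287)/3 (q(z, r) = sqrt(-27 - 44/9) = sqrt(-287/9) = I*sqrt(287)/3)
27777/(-6680) - 5048/q(145, -210) = 27777/(-6680) - 5048*(-3*I*sqrt(287)/287) = 27777*(-1/6680) - (-15144)*I*sqrt(287)/287 = -27777/6680 + 15144*I*sqrt(287)/287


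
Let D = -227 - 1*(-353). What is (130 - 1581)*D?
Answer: -182826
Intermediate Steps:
D = 126 (D = -227 + 353 = 126)
(130 - 1581)*D = (130 - 1581)*126 = -1451*126 = -182826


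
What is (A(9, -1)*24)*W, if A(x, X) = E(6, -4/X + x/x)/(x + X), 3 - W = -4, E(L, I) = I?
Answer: 105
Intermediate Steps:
W = 7 (W = 3 - 1*(-4) = 3 + 4 = 7)
A(x, X) = (1 - 4/X)/(X + x) (A(x, X) = (-4/X + x/x)/(x + X) = (-4/X + 1)/(X + x) = (1 - 4/X)/(X + x))
(A(9, -1)*24)*W = (((-4 - 1)/((-1)*(-1 + 9)))*24)*7 = (-1*(-5)/8*24)*7 = (-1*⅛*(-5)*24)*7 = ((5/8)*24)*7 = 15*7 = 105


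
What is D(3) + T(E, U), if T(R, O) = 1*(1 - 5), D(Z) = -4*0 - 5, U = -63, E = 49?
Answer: -9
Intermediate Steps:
D(Z) = -5 (D(Z) = 0 - 5 = -5)
T(R, O) = -4 (T(R, O) = 1*(-4) = -4)
D(3) + T(E, U) = -5 - 4 = -9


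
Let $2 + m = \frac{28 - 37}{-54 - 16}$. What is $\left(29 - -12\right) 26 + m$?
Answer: $\frac{74489}{70} \approx 1064.1$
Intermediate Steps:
$m = - \frac{131}{70}$ ($m = -2 + \frac{28 - 37}{-54 - 16} = -2 - \frac{9}{-70} = -2 - - \frac{9}{70} = -2 + \frac{9}{70} = - \frac{131}{70} \approx -1.8714$)
$\left(29 - -12\right) 26 + m = \left(29 - -12\right) 26 - \frac{131}{70} = \left(29 + 12\right) 26 - \frac{131}{70} = 41 \cdot 26 - \frac{131}{70} = 1066 - \frac{131}{70} = \frac{74489}{70}$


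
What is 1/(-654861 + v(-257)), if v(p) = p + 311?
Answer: -1/654807 ≈ -1.5272e-6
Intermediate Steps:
v(p) = 311 + p
1/(-654861 + v(-257)) = 1/(-654861 + (311 - 257)) = 1/(-654861 + 54) = 1/(-654807) = -1/654807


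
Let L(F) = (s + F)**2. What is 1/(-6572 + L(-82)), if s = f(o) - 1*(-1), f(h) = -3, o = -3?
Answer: 1/484 ≈ 0.0020661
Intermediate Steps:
s = -2 (s = -3 - 1*(-1) = -3 + 1 = -2)
L(F) = (-2 + F)**2
1/(-6572 + L(-82)) = 1/(-6572 + (-2 - 82)**2) = 1/(-6572 + (-84)**2) = 1/(-6572 + 7056) = 1/484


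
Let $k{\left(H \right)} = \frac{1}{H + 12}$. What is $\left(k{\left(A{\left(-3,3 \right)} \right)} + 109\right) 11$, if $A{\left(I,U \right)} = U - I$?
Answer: $\frac{21593}{18} \approx 1199.6$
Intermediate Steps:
$k{\left(H \right)} = \frac{1}{12 + H}$
$\left(k{\left(A{\left(-3,3 \right)} \right)} + 109\right) 11 = \left(\frac{1}{12 + \left(3 - -3\right)} + 109\right) 11 = \left(\frac{1}{12 + \left(3 + 3\right)} + 109\right) 11 = \left(\frac{1}{12 + 6} + 109\right) 11 = \left(\frac{1}{18} + 109\right) 11 = \frac{1963}{18} \cdot 11 = \frac{21593}{18}$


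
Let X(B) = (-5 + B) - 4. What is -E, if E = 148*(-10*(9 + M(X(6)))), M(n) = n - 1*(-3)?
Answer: 13320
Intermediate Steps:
X(B) = -9 + B
M(n) = 3 + n (M(n) = n + 3 = 3 + n)
E = -13320 (E = 148*(-10*(9 + (3 + (-9 + 6)))) = 148*(-10*(9 + (3 - 3))) = 148*(-10*(9 + 0)) = 148*(-10*9) = 148*(-90) = -13320)
-E = -1*(-13320) = 13320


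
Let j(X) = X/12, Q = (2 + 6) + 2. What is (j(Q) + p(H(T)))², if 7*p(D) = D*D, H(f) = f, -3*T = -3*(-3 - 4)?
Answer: 2209/36 ≈ 61.361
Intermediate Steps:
T = -7 (T = -(-1)*(-3 - 4) = -(-1)*(-7) = -⅓*21 = -7)
Q = 10 (Q = 8 + 2 = 10)
p(D) = D²/7 (p(D) = (D*D)/7 = D²/7)
j(X) = X/12 (j(X) = X*(1/12) = X/12)
(j(Q) + p(H(T)))² = ((1/12)*10 + (⅐)*(-7)²)² = (⅚ + (⅐)*49)² = (⅚ + 7)² = (47/6)² = 2209/36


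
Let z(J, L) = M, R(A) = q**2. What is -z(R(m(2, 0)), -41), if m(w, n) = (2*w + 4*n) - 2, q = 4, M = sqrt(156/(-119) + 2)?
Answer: -sqrt(9758)/119 ≈ -0.83011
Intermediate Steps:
M = sqrt(9758)/119 (M = sqrt(156*(-1/119) + 2) = sqrt(-156/119 + 2) = sqrt(82/119) = sqrt(9758)/119 ≈ 0.83011)
m(w, n) = -2 + 2*w + 4*n
R(A) = 16 (R(A) = 4**2 = 16)
z(J, L) = sqrt(9758)/119
-z(R(m(2, 0)), -41) = -sqrt(9758)/119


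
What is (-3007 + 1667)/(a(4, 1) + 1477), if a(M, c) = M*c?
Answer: -1340/1481 ≈ -0.90479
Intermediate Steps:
(-3007 + 1667)/(a(4, 1) + 1477) = (-3007 + 1667)/(4*1 + 1477) = -1340/(4 + 1477) = -1340/1481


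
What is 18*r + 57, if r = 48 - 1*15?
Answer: 651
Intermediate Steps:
r = 33 (r = 48 - 15 = 33)
18*r + 57 = 18*33 + 57 = 594 + 57 = 651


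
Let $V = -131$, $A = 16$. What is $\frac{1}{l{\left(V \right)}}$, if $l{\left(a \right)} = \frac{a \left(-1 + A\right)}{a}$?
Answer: $\frac{1}{15} \approx 0.066667$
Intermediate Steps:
$l{\left(a \right)} = 15$ ($l{\left(a \right)} = \frac{a \left(-1 + 16\right)}{a} = \frac{a 15}{a} = \frac{15 a}{a} = 15$)
$\frac{1}{l{\left(V \right)}} = \frac{1}{15}$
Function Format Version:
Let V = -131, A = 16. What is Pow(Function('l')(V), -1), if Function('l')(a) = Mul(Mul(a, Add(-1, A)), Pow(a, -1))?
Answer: Rational(1, 15) ≈ 0.066667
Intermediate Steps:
Function('l')(a) = 15 (Function('l')(a) = Mul(Mul(a, Add(-1, 16)), Pow(a, -1)) = Mul(Mul(a, 15), Pow(a, -1)) = Mul(Mul(15, a), Pow(a, -1)) = 15)
Pow(Function('l')(V), -1) = Pow(15, -1) = Rational(1, 15)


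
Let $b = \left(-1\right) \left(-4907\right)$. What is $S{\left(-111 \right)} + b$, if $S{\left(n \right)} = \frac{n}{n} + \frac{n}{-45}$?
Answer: $\frac{73657}{15} \approx 4910.5$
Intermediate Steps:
$b = 4907$
$S{\left(n \right)} = 1 - \frac{n}{45}$ ($S{\left(n \right)} = 1 + n \left(- \frac{1}{45}\right) = 1 - \frac{n}{45}$)
$S{\left(-111 \right)} + b = \left(1 - - \frac{37}{15}\right) + 4907 = \left(1 + \frac{37}{15}\right) + 4907 = \frac{52}{15} + 4907 = \frac{73657}{15}$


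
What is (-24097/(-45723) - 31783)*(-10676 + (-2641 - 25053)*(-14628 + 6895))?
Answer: -103732106427568104/15241 ≈ -6.8061e+12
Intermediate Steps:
(-24097/(-45723) - 31783)*(-10676 + (-2641 - 25053)*(-14628 + 6895)) = (-24097*(-1/45723) - 31783)*(-10676 - 27694*(-7733)) = (24097/45723 - 31783)*(-10676 + 214157702) = -1453190012/45723*214147026 = -103732106427568104/15241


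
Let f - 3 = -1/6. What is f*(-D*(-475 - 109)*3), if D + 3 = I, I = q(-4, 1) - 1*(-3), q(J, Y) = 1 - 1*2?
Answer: -4964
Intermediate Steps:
q(J, Y) = -1 (q(J, Y) = 1 - 2 = -1)
I = 2 (I = -1 - 1*(-3) = -1 + 3 = 2)
D = -1 (D = -3 + 2 = -1)
f = 17/6 (f = 3 - 1/6 = 3 - 1*⅙ = 3 - ⅙ = 17/6 ≈ 2.8333)
f*(-D*(-475 - 109)*3) = 17*(-(-1)*(-475 - 109)*3)/6 = 17*(-(-1)*(-584*3))/6 = 17*(-(-1)*(-1752))/6 = 17*(-1*1752)/6 = (17/6)*(-1752) = -4964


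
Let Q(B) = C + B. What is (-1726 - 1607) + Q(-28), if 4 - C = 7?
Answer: -3364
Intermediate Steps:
C = -3 (C = 4 - 1*7 = 4 - 7 = -3)
Q(B) = -3 + B
(-1726 - 1607) + Q(-28) = (-1726 - 1607) + (-3 - 28) = -3333 - 31 = -3364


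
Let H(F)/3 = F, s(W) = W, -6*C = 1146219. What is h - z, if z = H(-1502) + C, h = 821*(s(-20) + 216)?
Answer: 712917/2 ≈ 3.5646e+5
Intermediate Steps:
C = -382073/2 (C = -⅙*1146219 = -382073/2 ≈ -1.9104e+5)
H(F) = 3*F
h = 160916 (h = 821*(-20 + 216) = 821*196 = 160916)
z = -391085/2 (z = 3*(-1502) - 382073/2 = -4506 - 382073/2 = -391085/2 ≈ -1.9554e+5)
h - z = 160916 - 1*(-391085/2) = 160916 + 391085/2 = 712917/2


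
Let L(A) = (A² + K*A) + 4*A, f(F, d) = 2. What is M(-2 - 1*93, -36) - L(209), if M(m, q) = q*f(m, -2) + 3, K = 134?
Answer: -72592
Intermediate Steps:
L(A) = A² + 138*A (L(A) = (A² + 134*A) + 4*A = A² + 138*A)
M(m, q) = 3 + 2*q (M(m, q) = q*2 + 3 = 2*q + 3 = 3 + 2*q)
M(-2 - 1*93, -36) - L(209) = (3 + 2*(-36)) - 209*(138 + 209) = (3 - 72) - 209*347 = -69 - 1*72523 = -69 - 72523 = -72592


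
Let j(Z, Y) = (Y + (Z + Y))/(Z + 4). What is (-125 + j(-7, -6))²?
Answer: 126736/9 ≈ 14082.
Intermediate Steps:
j(Z, Y) = (Z + 2*Y)/(4 + Z) (j(Z, Y) = (Y + (Y + Z))/(4 + Z) = (Z + 2*Y)/(4 + Z))
(-125 + j(-7, -6))² = (-125 + (-7 + 2*(-6))/(4 - 7))² = (-125 + (-7 - 12)/(-3))² = (-125 - ⅓*(-19))² = (-125 + 19/3)² = (-356/3)² = 126736/9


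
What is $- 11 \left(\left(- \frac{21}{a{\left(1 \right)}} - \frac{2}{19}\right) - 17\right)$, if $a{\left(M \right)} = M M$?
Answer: $\frac{7964}{19} \approx 419.16$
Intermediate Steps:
$a{\left(M \right)} = M^{2}$
$- 11 \left(\left(- \frac{21}{a{\left(1 \right)}} - \frac{2}{19}\right) - 17\right) = - 11 \left(\left(- \frac{21}{1^{2}} - \frac{2}{19}\right) - 17\right) = - 11 \left(\left(- \frac{21}{1} - \frac{2}{19}\right) + \left(-21 + 4\right)\right) = - 11 \left(\left(\left(-21\right) 1 - \frac{2}{19}\right) - 17\right) = - 11 \left(\left(-21 - \frac{2}{19}\right) - 17\right) = - 11 \left(- \frac{401}{19} - 17\right) = \left(-11\right) \left(- \frac{724}{19}\right) = \frac{7964}{19}$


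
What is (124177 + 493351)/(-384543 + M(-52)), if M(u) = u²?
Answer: -617528/381839 ≈ -1.6172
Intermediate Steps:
(124177 + 493351)/(-384543 + M(-52)) = (124177 + 493351)/(-384543 + (-52)²) = 617528/(-384543 + 2704) = 617528/(-381839) = 617528*(-1/381839) = -617528/381839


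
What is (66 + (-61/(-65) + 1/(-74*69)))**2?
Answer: 493556920931881/110150972100 ≈ 4480.7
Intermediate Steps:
(66 + (-61/(-65) + 1/(-74*69)))**2 = (66 + (-61*(-1/65) - 1/74*1/69))**2 = (66 + (61/65 - 1/5106))**2 = (66 + 311401/331890)**2 = (22216141/331890)**2 = 493556920931881/110150972100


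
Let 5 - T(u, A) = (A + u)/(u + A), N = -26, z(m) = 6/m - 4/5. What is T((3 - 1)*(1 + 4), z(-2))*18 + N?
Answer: 46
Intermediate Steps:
z(m) = -⅘ + 6/m (z(m) = 6/m - 4*⅕ = 6/m - ⅘ = -⅘ + 6/m)
T(u, A) = 4 (T(u, A) = 5 - (A + u)/(u + A) = 5 - (A + u)/(A + u) = 5 - 1*1 = 5 - 1 = 4)
T((3 - 1)*(1 + 4), z(-2))*18 + N = 4*18 - 26 = 72 - 26 = 46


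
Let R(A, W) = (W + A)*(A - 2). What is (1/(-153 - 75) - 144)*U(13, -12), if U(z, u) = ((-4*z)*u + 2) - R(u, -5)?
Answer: -3184801/57 ≈ -55874.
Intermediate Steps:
R(A, W) = (-2 + A)*(A + W) (R(A, W) = (A + W)*(-2 + A) = (-2 + A)*(A + W))
U(z, u) = -8 - u**2 + 7*u - 4*u*z (U(z, u) = ((-4*z)*u + 2) - (u**2 - 2*u - 2*(-5) + u*(-5)) = (-4*u*z + 2) - (u**2 - 2*u + 10 - 5*u) = (2 - 4*u*z) - (10 + u**2 - 7*u) = (2 - 4*u*z) + (-10 - u**2 + 7*u) = -8 - u**2 + 7*u - 4*u*z)
(1/(-153 - 75) - 144)*U(13, -12) = (1/(-153 - 75) - 144)*(-8 - 1*(-12)**2 + 7*(-12) - 4*(-12)*13) = (1/(-228) - 144)*(-8 - 1*144 - 84 + 624) = (-1/228 - 144)*(-8 - 144 - 84 + 624) = -32833/228*388 = -3184801/57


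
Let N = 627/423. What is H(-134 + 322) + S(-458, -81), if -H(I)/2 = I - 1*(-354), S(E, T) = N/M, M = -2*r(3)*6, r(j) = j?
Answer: -5502593/5076 ≈ -1084.0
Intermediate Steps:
M = -36 (M = -2*3*6 = -6*6 = -36)
N = 209/141 (N = 627*(1/423) = 209/141 ≈ 1.4823)
S(E, T) = -209/5076 (S(E, T) = (209/141)/(-36) = (209/141)*(-1/36) = -209/5076)
H(I) = -708 - 2*I (H(I) = -2*(I - 1*(-354)) = -2*(I + 354) = -2*(354 + I) = -708 - 2*I)
H(-134 + 322) + S(-458, -81) = (-708 - 2*(-134 + 322)) - 209/5076 = (-708 - 2*188) - 209/5076 = (-708 - 376) - 209/5076 = -1084 - 209/5076 = -5502593/5076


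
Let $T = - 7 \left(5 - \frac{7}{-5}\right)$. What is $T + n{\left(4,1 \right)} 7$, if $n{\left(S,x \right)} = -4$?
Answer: $- \frac{364}{5} \approx -72.8$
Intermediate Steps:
$T = - \frac{224}{5}$ ($T = - 7 \left(5 - - \frac{7}{5}\right) = - 7 \left(5 + \frac{7}{5}\right) = \left(-7\right) \frac{32}{5} = - \frac{224}{5} \approx -44.8$)
$T + n{\left(4,1 \right)} 7 = - \frac{224}{5} - 28 = - \frac{364}{5}$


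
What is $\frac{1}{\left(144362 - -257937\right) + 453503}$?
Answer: $\frac{1}{855802} \approx 1.1685 \cdot 10^{-6}$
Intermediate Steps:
$\frac{1}{\left(144362 - -257937\right) + 453503} = \frac{1}{\left(144362 + 257937\right) + 453503} = \frac{1}{402299 + 453503} = \frac{1}{855802}$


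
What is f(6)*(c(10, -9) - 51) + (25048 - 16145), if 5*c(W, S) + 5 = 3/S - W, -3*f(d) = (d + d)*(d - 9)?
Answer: 41271/5 ≈ 8254.2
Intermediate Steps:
f(d) = -2*d*(-9 + d)/3 (f(d) = -(d + d)*(d - 9)/3 = -2*d*(-9 + d)/3)
c(W, S) = -1 - W/5 + 3/(5*S) (c(W, S) = -1 + (3/S - W)/5 = -1 + (-W + 3/S)/5 = -1 + (-W/5 + 3/(5*S)) = -1 - W/5 + 3/(5*S))
f(6)*(c(10, -9) - 51) + (25048 - 16145) = ((⅔)*6*(9 - 1*6))*((⅕)*(3 - 1*(-9)*(5 + 10))/(-9) - 51) + (25048 - 16145) = ((⅔)*6*(9 - 6))*((⅕)*(-⅑)*(3 - 1*(-9)*15) - 51) + 8903 = ((⅔)*6*3)*((⅕)*(-⅑)*(3 + 135) - 51) + 8903 = 12*((⅕)*(-⅑)*138 - 51) + 8903 = 12*(-46/15 - 51) + 8903 = 12*(-811/15) + 8903 = -3244/5 + 8903 = 41271/5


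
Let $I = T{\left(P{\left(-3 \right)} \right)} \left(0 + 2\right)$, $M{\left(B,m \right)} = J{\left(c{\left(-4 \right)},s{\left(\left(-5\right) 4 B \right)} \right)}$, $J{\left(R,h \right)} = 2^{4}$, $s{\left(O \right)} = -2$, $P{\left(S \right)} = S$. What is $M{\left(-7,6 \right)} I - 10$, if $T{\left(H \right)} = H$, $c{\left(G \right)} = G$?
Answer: $-106$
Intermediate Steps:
$J{\left(R,h \right)} = 16$
$M{\left(B,m \right)} = 16$
$I = -6$ ($I = - 3 \left(0 + 2\right) = \left(-3\right) 2 = -6$)
$M{\left(-7,6 \right)} I - 10 = 16 \left(-6\right) - 10 = -96 - 10 = -106$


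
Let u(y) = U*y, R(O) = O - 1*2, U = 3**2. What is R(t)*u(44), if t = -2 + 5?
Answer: 396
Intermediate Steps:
t = 3
U = 9
R(O) = -2 + O (R(O) = O - 2 = -2 + O)
u(y) = 9*y
R(t)*u(44) = (-2 + 3)*(9*44) = 1*396 = 396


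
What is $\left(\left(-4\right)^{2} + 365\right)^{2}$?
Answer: $145161$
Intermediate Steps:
$\left(\left(-4\right)^{2} + 365\right)^{2} = \left(16 + 365\right)^{2} = 381^{2} = 145161$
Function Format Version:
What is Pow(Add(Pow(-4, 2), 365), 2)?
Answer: 145161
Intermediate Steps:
Pow(Add(Pow(-4, 2), 365), 2) = Pow(Add(16, 365), 2) = Pow(381, 2) = 145161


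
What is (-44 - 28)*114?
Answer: -8208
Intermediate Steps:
(-44 - 28)*114 = -72*114 = -8208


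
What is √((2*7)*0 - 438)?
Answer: I*√438 ≈ 20.928*I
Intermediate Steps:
√((2*7)*0 - 438) = √(14*0 - 438) = √(0 - 438) = √(-438) = I*√438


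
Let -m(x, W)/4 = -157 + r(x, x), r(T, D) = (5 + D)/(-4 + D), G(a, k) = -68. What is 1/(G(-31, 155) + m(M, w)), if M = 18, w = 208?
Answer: 7/3874 ≈ 0.0018069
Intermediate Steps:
r(T, D) = (5 + D)/(-4 + D)
m(x, W) = 628 - 4*(5 + x)/(-4 + x) (m(x, W) = -4*(-157 + (5 + x)/(-4 + x)) = 628 - 4*(5 + x)/(-4 + x))
1/(G(-31, 155) + m(M, w)) = 1/(-68 + 12*(-211 + 52*18)/(-4 + 18)) = 1/(-68 + 12*(-211 + 936)/14) = 1/(-68 + 12*(1/14)*725) = 1/(-68 + 4350/7) = 1/(3874/7) = 7/3874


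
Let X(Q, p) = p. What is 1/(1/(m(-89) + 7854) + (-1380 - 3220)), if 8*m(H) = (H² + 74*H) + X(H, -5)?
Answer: -32081/147572596 ≈ -0.00021739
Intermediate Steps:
m(H) = -5/8 + H²/8 + 37*H/4 (m(H) = ((H² + 74*H) - 5)/8 = (-5 + H² + 74*H)/8 = -5/8 + H²/8 + 37*H/4)
1/(1/(m(-89) + 7854) + (-1380 - 3220)) = 1/(1/((-5/8 + (⅛)*(-89)² + (37/4)*(-89)) + 7854) + (-1380 - 3220)) = 1/(1/((-5/8 + (⅛)*7921 - 3293/4) + 7854) - 4600) = 1/(1/((-5/8 + 7921/8 - 3293/4) + 7854) - 4600) = 1/(1/(665/4 + 7854) - 4600) = 1/(1/(32081/4) - 4600) = 1/(4/32081 - 4600) = 1/(-147572596/32081) = -32081/147572596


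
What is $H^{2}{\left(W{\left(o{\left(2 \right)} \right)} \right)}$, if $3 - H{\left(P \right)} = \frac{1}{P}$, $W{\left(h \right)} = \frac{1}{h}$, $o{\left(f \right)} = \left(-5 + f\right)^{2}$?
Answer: $36$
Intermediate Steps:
$H{\left(P \right)} = 3 - \frac{1}{P}$
$H^{2}{\left(W{\left(o{\left(2 \right)} \right)} \right)} = \left(3 - \frac{1}{\frac{1}{\left(-5 + 2\right)^{2}}}\right)^{2} = \left(3 - \frac{1}{\frac{1}{\left(-3\right)^{2}}}\right)^{2} = \left(3 - \frac{1}{\frac{1}{9}}\right)^{2} = \left(3 - 9\right)^{2} = \left(-6\right)^{2} = 36$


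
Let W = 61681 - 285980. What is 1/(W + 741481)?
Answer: 1/517182 ≈ 1.9336e-6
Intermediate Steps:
W = -224299
1/(W + 741481) = 1/(-224299 + 741481) = 1/517182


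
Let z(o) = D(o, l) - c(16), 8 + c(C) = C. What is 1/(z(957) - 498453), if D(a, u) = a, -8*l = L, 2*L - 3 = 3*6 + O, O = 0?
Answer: -1/497504 ≈ -2.0100e-6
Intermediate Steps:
L = 21/2 (L = 3/2 + (3*6 + 0)/2 = 3/2 + (18 + 0)/2 = 3/2 + (½)*18 = 3/2 + 9 = 21/2 ≈ 10.500)
l = -21/16 (l = -⅛*21/2 = -21/16 ≈ -1.3125)
c(C) = -8 + C
z(o) = -8 + o (z(o) = o - (-8 + 16) = o - 1*8 = o - 8 = -8 + o)
1/(z(957) - 498453) = 1/((-8 + 957) - 498453) = 1/(949 - 498453) = 1/(-497504) = -1/497504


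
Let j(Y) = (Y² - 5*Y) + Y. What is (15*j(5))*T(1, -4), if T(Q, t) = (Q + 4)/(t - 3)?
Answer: -375/7 ≈ -53.571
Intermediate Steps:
j(Y) = Y² - 4*Y
T(Q, t) = (4 + Q)/(-3 + t)
(15*j(5))*T(1, -4) = (15*(5*(-4 + 5)))*((4 + 1)/(-3 - 4)) = (15*(5*1))*(5/(-7)) = (15*5)*(-⅐*5) = 75*(-5/7) = -375/7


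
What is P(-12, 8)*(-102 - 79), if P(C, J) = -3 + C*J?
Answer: 17919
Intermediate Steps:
P(-12, 8)*(-102 - 79) = (-3 - 12*8)*(-102 - 79) = (-3 - 96)*(-181) = -99*(-181) = 17919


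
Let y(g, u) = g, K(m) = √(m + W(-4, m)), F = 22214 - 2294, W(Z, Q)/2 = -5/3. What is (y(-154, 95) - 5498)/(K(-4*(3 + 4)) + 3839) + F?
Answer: 880674937356/44213857 + 5652*I*√282/44213857 ≈ 19919.0 + 0.0021467*I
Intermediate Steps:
W(Z, Q) = -10/3 (W(Z, Q) = 2*(-5/3) = -10/3)
F = 19920
K(m) = √(-10/3 + m) (K(m) = √(m - 10/3) = √(-10/3 + m))
(y(-154, 95) - 5498)/(K(-4*(3 + 4)) + 3839) + F = (-154 - 5498)/(√(-30 + 9*(-4*(3 + 4)))/3 + 3839) + 19920 = -5652/(√(-30 + 9*(-4*7))/3 + 3839) + 19920 = -5652/(√(-30 + 9*(-28))/3 + 3839) + 19920 = -5652/(√(-30 - 252)/3 + 3839) + 19920 = -5652/(√(-282)/3 + 3839) + 19920 = -5652/((I*√282)/3 + 3839) + 19920 = -5652/(I*√282/3 + 3839) + 19920 = -5652/(3839 + I*√282/3) + 19920 = 19920 - 5652/(3839 + I*√282/3)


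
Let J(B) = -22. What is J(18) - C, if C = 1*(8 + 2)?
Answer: -32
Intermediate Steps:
C = 10 (C = 1*10 = 10)
J(18) - C = -22 - 1*10 = -22 - 10 = -32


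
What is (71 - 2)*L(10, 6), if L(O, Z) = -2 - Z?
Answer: -552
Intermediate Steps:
(71 - 2)*L(10, 6) = (71 - 2)*(-2 - 1*6) = 69*(-2 - 6) = 69*(-8) = -552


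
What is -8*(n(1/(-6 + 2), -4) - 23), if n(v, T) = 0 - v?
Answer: 182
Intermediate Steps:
n(v, T) = -v
-8*(n(1/(-6 + 2), -4) - 23) = -8*(-1/(-6 + 2) - 23) = -8*(-1/(-4) - 23) = -8*(-1*(-1/4) - 23) = -8*(1/4 - 23) = -8*(-91/4) = 182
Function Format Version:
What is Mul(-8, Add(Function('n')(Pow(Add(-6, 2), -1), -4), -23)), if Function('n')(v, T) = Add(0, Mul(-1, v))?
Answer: 182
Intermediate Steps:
Function('n')(v, T) = Mul(-1, v)
Mul(-8, Add(Function('n')(Pow(Add(-6, 2), -1), -4), -23)) = Mul(-8, Add(Mul(-1, Pow(Add(-6, 2), -1)), -23)) = Mul(-8, Add(Mul(-1, Pow(-4, -1)), -23)) = Mul(-8, Add(Mul(-1, Rational(-1, 4)), -23)) = Mul(-8, Add(Rational(1, 4), -23)) = Mul(-8, Rational(-91, 4)) = 182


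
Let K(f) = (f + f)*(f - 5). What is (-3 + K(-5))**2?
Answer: 9409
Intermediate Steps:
K(f) = 2*f*(-5 + f) (K(f) = (2*f)*(-5 + f) = 2*f*(-5 + f))
(-3 + K(-5))**2 = (-3 + 2*(-5)*(-5 - 5))**2 = (-3 + 2*(-5)*(-10))**2 = (-3 + 100)**2 = 97**2 = 9409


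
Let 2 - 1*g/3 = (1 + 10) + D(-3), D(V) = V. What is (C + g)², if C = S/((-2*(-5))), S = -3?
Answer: 33489/100 ≈ 334.89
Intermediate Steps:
C = -3/10 (C = -3/((-2*(-5))) = -3/10 ≈ -0.30000)
g = -18 (g = 6 - 3*((1 + 10) - 3) = 6 - 3*(11 - 3) = 6 - 3*8 = 6 - 24 = -18)
(C + g)² = (-3/10 - 18)² = (-183/10)² = 33489/100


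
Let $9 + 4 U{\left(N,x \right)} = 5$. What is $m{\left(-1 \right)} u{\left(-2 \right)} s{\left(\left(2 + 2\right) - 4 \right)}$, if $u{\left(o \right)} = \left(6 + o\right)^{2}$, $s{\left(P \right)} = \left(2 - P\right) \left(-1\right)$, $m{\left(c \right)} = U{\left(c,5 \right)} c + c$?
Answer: $0$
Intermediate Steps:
$U{\left(N,x \right)} = -1$ ($U{\left(N,x \right)} = - \frac{9}{4} + \frac{1}{4} \cdot 5 = - \frac{9}{4} + \frac{5}{4} = -1$)
$m{\left(c \right)} = 0$ ($m{\left(c \right)} = - c + c = 0$)
$s{\left(P \right)} = -2 + P$
$m{\left(-1 \right)} u{\left(-2 \right)} s{\left(\left(2 + 2\right) - 4 \right)} = 0 \left(6 - 2\right)^{2} \left(-2 + \left(\left(2 + 2\right) - 4\right)\right) = 0 \cdot 4^{2} \left(-2 + \left(4 - 4\right)\right) = 0 \cdot 16 \left(-2 + 0\right) = 0 \left(-2\right) = 0$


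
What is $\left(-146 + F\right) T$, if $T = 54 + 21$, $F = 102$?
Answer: $-3300$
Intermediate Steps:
$T = 75$
$\left(-146 + F\right) T = \left(-146 + 102\right) 75 = \left(-44\right) 75 = -3300$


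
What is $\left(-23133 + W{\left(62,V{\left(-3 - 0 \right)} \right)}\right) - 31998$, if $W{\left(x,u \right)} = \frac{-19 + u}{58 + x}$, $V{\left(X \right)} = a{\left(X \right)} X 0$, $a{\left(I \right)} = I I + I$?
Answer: $- \frac{6615739}{120} \approx -55131.0$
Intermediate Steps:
$a{\left(I \right)} = I + I^{2}$ ($a{\left(I \right)} = I^{2} + I = I + I^{2}$)
$V{\left(X \right)} = 0$ ($V{\left(X \right)} = X \left(1 + X\right) X 0 = X^{2} \left(1 + X\right) 0 = 0$)
$W{\left(x,u \right)} = \frac{-19 + u}{58 + x}$
$\left(-23133 + W{\left(62,V{\left(-3 - 0 \right)} \right)}\right) - 31998 = \left(-23133 + \frac{-19 + 0}{58 + 62}\right) - 31998 = \left(-23133 + \frac{1}{120} \left(-19\right)\right) - 31998 = \left(-23133 - \frac{19}{120}\right) - 31998 = - \frac{2775979}{120} - 31998 = - \frac{6615739}{120}$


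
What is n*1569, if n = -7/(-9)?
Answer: 3661/3 ≈ 1220.3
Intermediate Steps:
n = 7/9 (n = -7*(-1/9) = 7/9 ≈ 0.77778)
n*1569 = (7/9)*1569 = 3661/3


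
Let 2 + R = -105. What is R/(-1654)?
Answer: 107/1654 ≈ 0.064692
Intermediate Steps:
R = -107 (R = -2 - 105 = -107)
R/(-1654) = -107/(-1654) = -107*(-1/1654) = 107/1654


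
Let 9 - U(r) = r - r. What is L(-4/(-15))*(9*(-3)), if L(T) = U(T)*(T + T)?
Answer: -648/5 ≈ -129.60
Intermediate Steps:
U(r) = 9 (U(r) = 9 - (r - r) = 9 - 1*0 = 9 + 0 = 9)
L(T) = 18*T (L(T) = 9*(T + T) = 9*(2*T) = 18*T)
L(-4/(-15))*(9*(-3)) = (18*(-4/(-15)))*(9*(-3)) = (18*(-4*(-1/15)))*(-27) = (18*(4/15))*(-27) = (24/5)*(-27) = -648/5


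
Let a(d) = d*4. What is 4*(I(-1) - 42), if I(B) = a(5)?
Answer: -88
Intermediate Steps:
a(d) = 4*d
I(B) = 20 (I(B) = 4*5 = 20)
4*(I(-1) - 42) = 4*(20 - 42) = 4*(-22) = -88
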